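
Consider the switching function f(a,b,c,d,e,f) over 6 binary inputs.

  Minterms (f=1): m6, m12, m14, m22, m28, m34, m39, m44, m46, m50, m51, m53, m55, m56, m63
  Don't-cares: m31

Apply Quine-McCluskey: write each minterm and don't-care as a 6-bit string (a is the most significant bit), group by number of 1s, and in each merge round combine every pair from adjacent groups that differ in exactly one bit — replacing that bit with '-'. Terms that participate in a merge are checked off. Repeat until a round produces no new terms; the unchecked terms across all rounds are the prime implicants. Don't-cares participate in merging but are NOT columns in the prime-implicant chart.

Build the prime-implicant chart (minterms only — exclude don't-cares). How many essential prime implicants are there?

7

Round 0: 000110✓ 001100✓ 001110✓ 010110✓ 011100✓ 011111✓ 100010✓ 100111✓ 101100✓ 101110✓ 110010✓ 110011✓ 110101✓ 110111✓ 111000 111111✓
Round 1: -01100✓ -01110✓ -11111 0-0110 0-1100 00-110 0011-0✓ 1-0010 1-0111 1011-0✓ 11-111 110-11 11001- 1101-1
Round 2: -011-0
PIs = {-011-0, -11111, 0-0110, 0-1100, 00-110, 1-0010, 1-0111, 11-111, 110-11, 11001-, 1101-1, 111000}
Coverage chart:
  m6: 0-0110,00-110
  m12: -011-0,0-1100
  m14: -011-0,00-110
  m22: 0-0110 ←essential
  m28: 0-1100 ←essential
  m34: 1-0010 ←essential
  m39: 1-0111 ←essential
  m44: -011-0 ←essential
  m46: -011-0 ←essential
  m50: 1-0010,11001-
  m51: 110-11,11001-
  m53: 1101-1 ←essential
  m55: 1-0111,11-111,110-11,1101-1
  m56: 111000 ←essential
  m63: -11111,11-111
Essential: -011-0, 0-0110, 0-1100, 1-0010, 1-0111, 1101-1, 111000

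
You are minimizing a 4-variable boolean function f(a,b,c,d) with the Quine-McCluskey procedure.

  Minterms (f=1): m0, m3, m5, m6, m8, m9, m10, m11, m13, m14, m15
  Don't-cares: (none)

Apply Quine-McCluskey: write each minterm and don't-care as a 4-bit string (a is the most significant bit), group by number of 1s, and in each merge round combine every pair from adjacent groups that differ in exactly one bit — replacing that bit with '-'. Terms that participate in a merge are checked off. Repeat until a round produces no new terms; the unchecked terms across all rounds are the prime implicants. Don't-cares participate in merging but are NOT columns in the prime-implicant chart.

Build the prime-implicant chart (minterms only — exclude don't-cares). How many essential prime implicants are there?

size-2^0 implicants → 0000(✓)  0011(✓)  0101(✓)  0110(✓)  1000(✓)  1001(✓)  1010(✓)  1011(✓)  1101(✓)  1110(✓)  1111(✓)
size-2^1 implicants → -000  -011  -101  -110  1-01(✓)  1-10(✓)  1-11(✓)  10-0(✓)  10-1(✓)  100-(✓)  101-(✓)  11-1(✓)  111-(✓)
size-2^2 implicants → 1--1  1-1-  10--
Unchecked terms (primes): -000, -011, -101, -110, 1--1, 1-1-, 10--
Minterm coverage:
  m0 ⊆ -000 [E]
  m3 ⊆ -011 [E]
  m5 ⊆ -101 [E]
  m6 ⊆ -110 [E]
  m8 ⊆ -000,10--
  m9 ⊆ 1--1,10--
  m10 ⊆ 1-1-,10--
  m11 ⊆ -011,1--1,1-1-,10--
  m13 ⊆ -101,1--1
  m14 ⊆ -110,1-1-
  m15 ⊆ 1--1,1-1-
E = {-000, -011, -101, -110}

4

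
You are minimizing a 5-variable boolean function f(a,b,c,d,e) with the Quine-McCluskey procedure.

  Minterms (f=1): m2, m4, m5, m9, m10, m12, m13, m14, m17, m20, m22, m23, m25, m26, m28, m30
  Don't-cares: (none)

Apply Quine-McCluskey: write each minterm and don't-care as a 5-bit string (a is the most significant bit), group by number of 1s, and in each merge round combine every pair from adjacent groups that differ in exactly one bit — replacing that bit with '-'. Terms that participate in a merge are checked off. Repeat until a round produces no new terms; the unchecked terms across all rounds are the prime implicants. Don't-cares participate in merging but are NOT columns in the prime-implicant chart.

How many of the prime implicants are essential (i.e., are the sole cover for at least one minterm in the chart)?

5

Round 0: 00010✓ 00100✓ 00101✓ 01001✓ 01010✓ 01100✓ 01101✓ 01110✓ 10001✓ 10100✓ 10110✓ 10111✓ 11001✓ 11010✓ 11100✓ 11110✓
Round 1: -0100✓ -1001 -1010✓ -1100✓ -1110✓ 0-010 0-100✓ 0-101✓ 0010-✓ 01-01 01-10✓ 011-0✓ 0110-✓ 1-001 1-100✓ 1-110✓ 101-0✓ 1011- 11-10✓ 111-0✓
Round 2: --100 -1-10 -11-0 0-10- 1-1-0
PIs = {--100, -1-10, -1001, -11-0, 0-010, 0-10-, 01-01, 1-001, 1-1-0, 1011-}
Coverage chart:
  m2: 0-010 ←essential
  m4: --100,0-10-
  m5: 0-10- ←essential
  m9: -1001,01-01
  m10: -1-10,0-010
  m12: --100,-11-0,0-10-
  m13: 0-10-,01-01
  m14: -1-10,-11-0
  m17: 1-001 ←essential
  m20: --100,1-1-0
  m22: 1-1-0,1011-
  m23: 1011- ←essential
  m25: -1001,1-001
  m26: -1-10 ←essential
  m28: --100,-11-0,1-1-0
  m30: -1-10,-11-0,1-1-0
Essential: -1-10, 0-010, 0-10-, 1-001, 1011-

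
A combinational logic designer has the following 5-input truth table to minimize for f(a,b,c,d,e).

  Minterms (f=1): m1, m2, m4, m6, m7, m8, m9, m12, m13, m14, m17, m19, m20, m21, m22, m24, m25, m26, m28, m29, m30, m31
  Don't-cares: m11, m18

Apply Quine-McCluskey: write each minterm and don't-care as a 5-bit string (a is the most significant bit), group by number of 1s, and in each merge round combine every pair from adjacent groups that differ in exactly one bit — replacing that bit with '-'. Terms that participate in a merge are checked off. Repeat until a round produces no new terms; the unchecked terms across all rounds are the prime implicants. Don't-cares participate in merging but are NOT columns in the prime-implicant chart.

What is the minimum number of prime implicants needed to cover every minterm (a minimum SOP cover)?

9

size-2^0 implicants → 00001(✓)  00010(✓)  00100(✓)  00110(✓)  00111(✓)  01000(✓)  01001(✓)  01011(✓)  01100(✓)  01101(✓)  01110(✓)  10001(✓)  10010(✓)  10011(✓)  10100(✓)  10101(✓)  10110(✓)  11000(✓)  11001(✓)  11010(✓)  11100(✓)  11101(✓)  11110(✓)  11111(✓)
size-2^1 implicants → -0001(✓)  -0010(✓)  -0100(✓)  -0110(✓)  -1000(✓)  -1001(✓)  -1100(✓)  -1101(✓)  -1110(✓)  0-001(✓)  0-100(✓)  0-110(✓)  00-10(✓)  001-0(✓)  0011-  01-00(✓)  01-01(✓)  010-1  0100-(✓)  011-0(✓)  0110-(✓)  1-001(✓)  1-010(✓)  1-100(✓)  1-101(✓)  1-110(✓)  10-01(✓)  10-10(✓)  100-1  1001-  101-0(✓)  1010-(✓)  11-00(✓)  11-01(✓)  11-10(✓)  110-0(✓)  1100-(✓)  111-0(✓)  111-1(✓)  1110-(✓)  1111-(✓)
size-2^2 implicants → --001  --100(✓)  --110(✓)  -0-10  -01-0(✓)  -1-00(✓)  -1-01(✓)  -100-(✓)  -11-0(✓)  -110-(✓)  0-1-0(✓)  01-0-(✓)  1--01  1--10  1-1-0(✓)  1-10-  11--0  11-0-(✓)  111--
size-2^3 implicants → --1-0  -1-0-
Unchecked terms (primes): --001, --1-0, -0-10, -1-0-, 0011-, 010-1, 1--01, 1--10, 1-10-, 100-1, 1001-, 11--0, 111--
Minterm coverage:
  m1 ⊆ --001 [E]
  m2 ⊆ -0-10 [E]
  m4 ⊆ --1-0 [E]
  m6 ⊆ --1-0,-0-10,0011-
  m7 ⊆ 0011- [E]
  m8 ⊆ -1-0- [E]
  m9 ⊆ --001,-1-0-,010-1
  m12 ⊆ --1-0,-1-0-
  m13 ⊆ -1-0- [E]
  m14 ⊆ --1-0 [E]
  m17 ⊆ --001,1--01,100-1
  m19 ⊆ 100-1,1001-
  m20 ⊆ --1-0,1-10-
  m21 ⊆ 1--01,1-10-
  m22 ⊆ --1-0,-0-10,1--10
  m24 ⊆ -1-0-,11--0
  m25 ⊆ --001,-1-0-,1--01
  m26 ⊆ 1--10,11--0
  m28 ⊆ --1-0,-1-0-,1-10-,11--0,111--
  m29 ⊆ -1-0-,1--01,1-10-,111--
  m30 ⊆ --1-0,1--10,11--0,111--
  m31 ⊆ 111-- [E]
E = {--001, --1-0, -0-10, -1-0-, 0011-, 111--}
Petrick residual → 1--01, 1--10, 100-1
Cover = c'd'e + ce' + b'de' + bd' + a'b'cd + ad'e + ade' + ab'c'e + abc  |cover|=9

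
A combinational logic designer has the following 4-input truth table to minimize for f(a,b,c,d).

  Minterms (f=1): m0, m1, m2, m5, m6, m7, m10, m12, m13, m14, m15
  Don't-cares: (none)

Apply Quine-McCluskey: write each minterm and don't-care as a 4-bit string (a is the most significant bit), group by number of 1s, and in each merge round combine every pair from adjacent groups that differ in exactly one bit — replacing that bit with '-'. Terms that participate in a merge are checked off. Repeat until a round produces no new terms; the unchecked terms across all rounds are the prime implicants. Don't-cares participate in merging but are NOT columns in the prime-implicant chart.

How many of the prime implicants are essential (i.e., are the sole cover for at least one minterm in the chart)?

2

size-2^0 implicants → 0000(✓)  0001(✓)  0010(✓)  0101(✓)  0110(✓)  0111(✓)  1010(✓)  1100(✓)  1101(✓)  1110(✓)  1111(✓)
size-2^1 implicants → -010(✓)  -101(✓)  -110(✓)  -111(✓)  0-01  0-10(✓)  00-0  000-  01-1(✓)  011-(✓)  1-10(✓)  11-0(✓)  11-1(✓)  110-(✓)  111-(✓)
size-2^2 implicants → --10  -1-1  -11-  11--
Unchecked terms (primes): --10, -1-1, -11-, 0-01, 00-0, 000-, 11--
Minterm coverage:
  m0 ⊆ 00-0,000-
  m1 ⊆ 0-01,000-
  m2 ⊆ --10,00-0
  m5 ⊆ -1-1,0-01
  m6 ⊆ --10,-11-
  m7 ⊆ -1-1,-11-
  m10 ⊆ --10 [E]
  m12 ⊆ 11-- [E]
  m13 ⊆ -1-1,11--
  m14 ⊆ --10,-11-,11--
  m15 ⊆ -1-1,-11-,11--
E = {--10, 11--}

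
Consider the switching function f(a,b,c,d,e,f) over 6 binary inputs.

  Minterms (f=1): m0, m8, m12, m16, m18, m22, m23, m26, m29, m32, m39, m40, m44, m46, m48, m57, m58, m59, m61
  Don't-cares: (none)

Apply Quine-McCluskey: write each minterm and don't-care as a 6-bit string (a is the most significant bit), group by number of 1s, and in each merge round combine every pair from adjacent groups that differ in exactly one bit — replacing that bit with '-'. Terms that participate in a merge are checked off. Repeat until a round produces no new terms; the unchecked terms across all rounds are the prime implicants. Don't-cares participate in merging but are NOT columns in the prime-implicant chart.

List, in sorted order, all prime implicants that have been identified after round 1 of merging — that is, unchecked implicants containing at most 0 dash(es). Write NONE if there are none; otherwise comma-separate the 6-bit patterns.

100111

Round 0: 000000✓ 001000✓ 001100✓ 010000✓ 010010✓ 010110✓ 010111✓ 011010✓ 011101✓ 100000✓ 100111 101000✓ 101100✓ 101110✓ 110000✓ 111001✓ 111010✓ 111011✓ 111101✓
Round 1: -00000✓ -01000✓ -01100✓ -10000✓ -11010 -11101 0-0000✓ 00-000✓ 001-00✓ 01-010 010-10 0100-0 01011- 1-0000✓ 10-000✓ 101-00✓ 1011-0 111-01 1110-1 11101-
Round 2: --0000 -0-000 -01-00
PIs = {--0000, -0-000, -01-00, -11010, -11101, 01-010, 010-10, 0100-0, 01011-, 100111, 1011-0, 111-01, 1110-1, 11101-}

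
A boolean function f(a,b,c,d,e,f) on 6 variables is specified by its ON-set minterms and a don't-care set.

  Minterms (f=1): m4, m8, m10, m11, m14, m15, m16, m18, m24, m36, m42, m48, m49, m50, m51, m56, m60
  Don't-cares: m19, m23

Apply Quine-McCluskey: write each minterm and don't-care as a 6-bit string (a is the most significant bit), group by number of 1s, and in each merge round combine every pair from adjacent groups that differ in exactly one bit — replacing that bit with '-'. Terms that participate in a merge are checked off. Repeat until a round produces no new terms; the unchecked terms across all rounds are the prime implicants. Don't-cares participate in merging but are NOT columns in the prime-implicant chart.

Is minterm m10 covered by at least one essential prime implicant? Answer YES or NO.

YES

size-2^0 implicants → 000100(✓)  001000(✓)  001010(✓)  001011(✓)  001110(✓)  001111(✓)  010000(✓)  010010(✓)  010011(✓)  010111(✓)  011000(✓)  100100(✓)  101010(✓)  110000(✓)  110001(✓)  110010(✓)  110011(✓)  111000(✓)  111100(✓)
size-2^1 implicants → -00100  -01010  -10000(✓)  -10010(✓)  -10011(✓)  -11000(✓)  0-1000  001-10(✓)  001-11(✓)  0010-0  00101-(✓)  00111-(✓)  01-000(✓)  010-11  0100-0(✓)  01001-(✓)  11-000(✓)  1100-0(✓)  1100-1(✓)  11000-(✓)  11001-(✓)  111-00
size-2^2 implicants → -1-000  -100-0  -1001-  001-1-  1100--
Unchecked terms (primes): -00100, -01010, -1-000, -100-0, -1001-, 0-1000, 001-1-, 0010-0, 010-11, 1100--, 111-00
Minterm coverage:
  m4 ⊆ -00100 [E]
  m8 ⊆ 0-1000,0010-0
  m10 ⊆ -01010,001-1-,0010-0
  m11 ⊆ 001-1- [E]
  m14 ⊆ 001-1- [E]
  m15 ⊆ 001-1- [E]
  m16 ⊆ -1-000,-100-0
  m18 ⊆ -100-0,-1001-
  m24 ⊆ -1-000,0-1000
  m36 ⊆ -00100 [E]
  m42 ⊆ -01010 [E]
  m48 ⊆ -1-000,-100-0,1100--
  m49 ⊆ 1100-- [E]
  m50 ⊆ -100-0,-1001-,1100--
  m51 ⊆ -1001-,1100--
  m56 ⊆ -1-000,111-00
  m60 ⊆ 111-00 [E]
E = {-00100, -01010, 001-1-, 1100--, 111-00}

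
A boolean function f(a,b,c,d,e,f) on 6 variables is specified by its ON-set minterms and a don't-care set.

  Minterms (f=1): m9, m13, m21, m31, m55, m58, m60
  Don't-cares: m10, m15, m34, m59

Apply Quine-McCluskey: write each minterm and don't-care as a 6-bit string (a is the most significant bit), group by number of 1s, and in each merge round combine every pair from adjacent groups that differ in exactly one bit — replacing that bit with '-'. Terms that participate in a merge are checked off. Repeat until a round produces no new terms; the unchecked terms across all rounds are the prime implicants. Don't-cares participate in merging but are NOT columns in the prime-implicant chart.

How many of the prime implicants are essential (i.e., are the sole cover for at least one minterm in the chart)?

[col 0] 001001*, 001010, 001101*, 001111*, 010101, 011111*, 100010, 110111, 111010*, 111011*, 111100
[col 1] 0-1111, 001-01, 0011-1, 11101-
Prime implicants: 0-1111, 001-01, 001010, 0011-1, 010101, 100010, 110111, 11101-, 111100
PI chart (minterm → PIs covering it):
  9 | 001-01  (sole → essential)
  13 | 001-01,0011-1
  21 | 010101  (sole → essential)
  31 | 0-1111  (sole → essential)
  55 | 110111  (sole → essential)
  58 | 11101-  (sole → essential)
  60 | 111100  (sole → essential)
Essential prime implicants: 0-1111, 001-01, 010101, 110111, 11101-, 111100

6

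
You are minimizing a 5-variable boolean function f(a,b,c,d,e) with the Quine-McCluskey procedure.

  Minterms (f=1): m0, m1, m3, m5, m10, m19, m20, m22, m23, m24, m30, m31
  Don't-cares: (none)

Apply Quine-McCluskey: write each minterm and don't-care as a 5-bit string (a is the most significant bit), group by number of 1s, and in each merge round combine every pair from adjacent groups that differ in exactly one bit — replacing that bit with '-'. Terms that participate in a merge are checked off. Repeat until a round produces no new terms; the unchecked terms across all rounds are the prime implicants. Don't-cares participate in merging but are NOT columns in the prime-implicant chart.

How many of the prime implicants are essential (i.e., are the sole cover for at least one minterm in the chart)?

6

[col 0] 00000*, 00001*, 00011*, 00101*, 01010, 10011*, 10100*, 10110*, 10111*, 11000, 11110*, 11111*
[col 1] -0011, 00-01, 000-1, 0000-, 1-110*, 1-111*, 10-11, 101-0, 1011-*, 1111-*
[col 2] 1-11-
Prime implicants: -0011, 00-01, 000-1, 0000-, 01010, 1-11-, 10-11, 101-0, 11000
PI chart (minterm → PIs covering it):
  0 | 0000-  (sole → essential)
  1 | 00-01,000-1,0000-
  3 | -0011,000-1
  5 | 00-01  (sole → essential)
  10 | 01010  (sole → essential)
  19 | -0011,10-11
  20 | 101-0  (sole → essential)
  22 | 1-11-,101-0
  23 | 1-11-,10-11
  24 | 11000  (sole → essential)
  30 | 1-11-  (sole → essential)
  31 | 1-11-  (sole → essential)
Essential prime implicants: 00-01, 0000-, 01010, 1-11-, 101-0, 11000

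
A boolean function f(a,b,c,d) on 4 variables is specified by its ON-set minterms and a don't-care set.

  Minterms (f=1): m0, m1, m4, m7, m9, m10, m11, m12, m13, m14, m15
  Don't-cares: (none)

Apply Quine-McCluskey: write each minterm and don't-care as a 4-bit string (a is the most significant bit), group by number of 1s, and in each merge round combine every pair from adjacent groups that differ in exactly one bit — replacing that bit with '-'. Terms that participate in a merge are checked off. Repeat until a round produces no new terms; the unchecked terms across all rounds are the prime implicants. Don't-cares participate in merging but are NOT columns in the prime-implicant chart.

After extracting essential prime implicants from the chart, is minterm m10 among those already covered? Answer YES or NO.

[col 0] 0000*, 0001*, 0100*, 0111*, 1001*, 1010*, 1011*, 1100*, 1101*, 1110*, 1111*
[col 1] -001, -100, -111, 0-00, 000-, 1-01*, 1-10*, 1-11*, 10-1*, 101-*, 11-0*, 11-1*, 110-*, 111-*
[col 2] 1--1, 1-1-, 11--
Prime implicants: -001, -100, -111, 0-00, 000-, 1--1, 1-1-, 11--
PI chart (minterm → PIs covering it):
  0 | 0-00,000-
  1 | -001,000-
  4 | -100,0-00
  7 | -111  (sole → essential)
  9 | -001,1--1
  10 | 1-1-  (sole → essential)
  11 | 1--1,1-1-
  12 | -100,11--
  13 | 1--1,11--
  14 | 1-1-,11--
  15 | -111,1--1,1-1-,11--
Essential prime implicants: -111, 1-1-

YES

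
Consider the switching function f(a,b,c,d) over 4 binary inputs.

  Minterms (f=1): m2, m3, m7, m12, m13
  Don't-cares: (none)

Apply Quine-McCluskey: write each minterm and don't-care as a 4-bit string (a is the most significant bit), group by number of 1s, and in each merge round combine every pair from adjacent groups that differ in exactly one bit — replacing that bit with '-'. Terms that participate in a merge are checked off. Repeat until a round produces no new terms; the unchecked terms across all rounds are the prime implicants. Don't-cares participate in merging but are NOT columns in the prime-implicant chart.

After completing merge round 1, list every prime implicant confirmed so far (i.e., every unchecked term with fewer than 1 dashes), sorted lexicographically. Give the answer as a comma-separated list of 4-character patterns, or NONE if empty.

size-2^0 implicants → 0010(✓)  0011(✓)  0111(✓)  1100(✓)  1101(✓)
size-2^1 implicants → 0-11  001-  110-
Unchecked terms (primes): 0-11, 001-, 110-

NONE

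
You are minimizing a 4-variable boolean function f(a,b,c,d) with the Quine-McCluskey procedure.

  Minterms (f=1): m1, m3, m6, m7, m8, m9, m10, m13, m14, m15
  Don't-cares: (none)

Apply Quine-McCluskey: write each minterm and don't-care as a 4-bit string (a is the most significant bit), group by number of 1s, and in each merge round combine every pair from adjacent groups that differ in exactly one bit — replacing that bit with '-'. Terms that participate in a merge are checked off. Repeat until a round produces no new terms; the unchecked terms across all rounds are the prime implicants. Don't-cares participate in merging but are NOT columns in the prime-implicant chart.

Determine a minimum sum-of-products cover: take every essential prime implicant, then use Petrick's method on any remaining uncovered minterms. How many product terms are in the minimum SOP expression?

4

[col 0] 0001*, 0011*, 0110*, 0111*, 1000*, 1001*, 1010*, 1101*, 1110*, 1111*
[col 1] -001, -110*, -111*, 0-11, 00-1, 011-*, 1-01, 1-10, 10-0, 100-, 11-1, 111-*
[col 2] -11-
Prime implicants: -001, -11-, 0-11, 00-1, 1-01, 1-10, 10-0, 100-, 11-1
PI chart (minterm → PIs covering it):
  1 | -001,00-1
  3 | 0-11,00-1
  6 | -11-  (sole → essential)
  7 | -11-,0-11
  8 | 10-0,100-
  9 | -001,1-01,100-
  10 | 1-10,10-0
  13 | 1-01,11-1
  14 | -11-,1-10
  15 | -11-,11-1
Essential prime implicants: -11-
Petrick residual → 00-1, 1-01, 10-0
Minimum SOP uses 4 PIs: bc + a'b'd + ac'd + ab'd'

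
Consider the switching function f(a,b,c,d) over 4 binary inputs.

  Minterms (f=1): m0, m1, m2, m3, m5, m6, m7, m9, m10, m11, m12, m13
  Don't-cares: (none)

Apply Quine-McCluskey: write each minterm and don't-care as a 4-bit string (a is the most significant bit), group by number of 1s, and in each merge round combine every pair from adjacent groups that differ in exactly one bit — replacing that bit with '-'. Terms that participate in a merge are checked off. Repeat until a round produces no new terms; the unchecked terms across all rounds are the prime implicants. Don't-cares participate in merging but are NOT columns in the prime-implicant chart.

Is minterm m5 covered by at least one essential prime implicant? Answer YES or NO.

[col 0] 0000*, 0001*, 0010*, 0011*, 0101*, 0110*, 0111*, 1001*, 1010*, 1011*, 1100*, 1101*
[col 1] -001*, -010*, -011*, -101*, 0-01*, 0-10*, 0-11*, 00-0*, 00-1*, 000-*, 001-*, 01-1*, 011-*, 1-01*, 10-1*, 101-*, 110-
[col 2] --01, -0-1, -01-, 0--1, 0-1-, 00--
Prime implicants: --01, -0-1, -01-, 0--1, 0-1-, 00--, 110-
PI chart (minterm → PIs covering it):
  0 | 00--  (sole → essential)
  1 | --01,-0-1,0--1,00--
  2 | -01-,0-1-,00--
  3 | -0-1,-01-,0--1,0-1-,00--
  5 | --01,0--1
  6 | 0-1-  (sole → essential)
  7 | 0--1,0-1-
  9 | --01,-0-1
  10 | -01-  (sole → essential)
  11 | -0-1,-01-
  12 | 110-  (sole → essential)
  13 | --01,110-
Essential prime implicants: -01-, 0-1-, 00--, 110-

NO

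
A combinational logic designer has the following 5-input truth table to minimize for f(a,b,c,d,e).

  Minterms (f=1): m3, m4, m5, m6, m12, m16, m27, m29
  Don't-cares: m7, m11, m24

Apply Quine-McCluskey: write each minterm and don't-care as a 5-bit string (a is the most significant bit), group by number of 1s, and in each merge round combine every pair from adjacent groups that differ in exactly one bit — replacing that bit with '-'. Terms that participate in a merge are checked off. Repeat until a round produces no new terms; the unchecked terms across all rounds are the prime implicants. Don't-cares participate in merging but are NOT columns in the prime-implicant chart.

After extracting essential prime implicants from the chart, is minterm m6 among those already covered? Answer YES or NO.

YES

size-2^0 implicants → 00011(✓)  00100(✓)  00101(✓)  00110(✓)  00111(✓)  01011(✓)  01100(✓)  10000(✓)  11000(✓)  11011(✓)  11101
size-2^1 implicants → -1011  0-011  0-100  00-11  001-0(✓)  001-1(✓)  0010-(✓)  0011-(✓)  1-000
size-2^2 implicants → 001--
Unchecked terms (primes): -1011, 0-011, 0-100, 00-11, 001--, 1-000, 11101
Minterm coverage:
  m3 ⊆ 0-011,00-11
  m4 ⊆ 0-100,001--
  m5 ⊆ 001-- [E]
  m6 ⊆ 001-- [E]
  m12 ⊆ 0-100 [E]
  m16 ⊆ 1-000 [E]
  m27 ⊆ -1011 [E]
  m29 ⊆ 11101 [E]
E = {-1011, 0-100, 001--, 1-000, 11101}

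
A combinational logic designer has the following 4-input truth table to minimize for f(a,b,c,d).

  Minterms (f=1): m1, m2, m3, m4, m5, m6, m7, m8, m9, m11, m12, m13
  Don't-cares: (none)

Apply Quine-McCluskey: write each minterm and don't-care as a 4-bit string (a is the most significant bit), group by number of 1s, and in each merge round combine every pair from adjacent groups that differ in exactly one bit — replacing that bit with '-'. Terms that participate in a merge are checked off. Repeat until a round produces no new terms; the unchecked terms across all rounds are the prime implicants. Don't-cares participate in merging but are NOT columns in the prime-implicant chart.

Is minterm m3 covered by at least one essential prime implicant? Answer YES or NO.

YES

[col 0] 0001*, 0010*, 0011*, 0100*, 0101*, 0110*, 0111*, 1000*, 1001*, 1011*, 1100*, 1101*
[col 1] -001*, -011*, -100*, -101*, 0-01*, 0-10*, 0-11*, 00-1*, 001-*, 01-0*, 01-1*, 010-*, 011-*, 1-00*, 1-01*, 10-1*, 100-*, 110-*
[col 2] --01, -0-1, -10-, 0--1, 0-1-, 01--, 1-0-
Prime implicants: --01, -0-1, -10-, 0--1, 0-1-, 01--, 1-0-
PI chart (minterm → PIs covering it):
  1 | --01,-0-1,0--1
  2 | 0-1-  (sole → essential)
  3 | -0-1,0--1,0-1-
  4 | -10-,01--
  5 | --01,-10-,0--1,01--
  6 | 0-1-,01--
  7 | 0--1,0-1-,01--
  8 | 1-0-  (sole → essential)
  9 | --01,-0-1,1-0-
  11 | -0-1  (sole → essential)
  12 | -10-,1-0-
  13 | --01,-10-,1-0-
Essential prime implicants: -0-1, 0-1-, 1-0-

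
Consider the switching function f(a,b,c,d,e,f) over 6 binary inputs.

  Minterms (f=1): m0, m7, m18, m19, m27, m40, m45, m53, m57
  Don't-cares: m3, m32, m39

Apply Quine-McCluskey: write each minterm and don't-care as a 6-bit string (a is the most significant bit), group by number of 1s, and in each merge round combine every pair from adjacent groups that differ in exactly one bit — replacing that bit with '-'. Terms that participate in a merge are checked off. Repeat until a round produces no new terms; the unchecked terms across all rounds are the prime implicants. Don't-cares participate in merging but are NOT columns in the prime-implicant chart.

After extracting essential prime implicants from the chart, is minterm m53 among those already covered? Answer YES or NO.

Round 0: 000000✓ 000011✓ 000111✓ 010010✓ 010011✓ 011011✓ 100000✓ 100111✓ 101000✓ 101101 110101 111001
Round 1: -00000 -00111 0-0011 000-11 01-011 01001- 10-000
PIs = {-00000, -00111, 0-0011, 000-11, 01-011, 01001-, 10-000, 101101, 110101, 111001}
Coverage chart:
  m0: -00000 ←essential
  m7: -00111,000-11
  m18: 01001- ←essential
  m19: 0-0011,01-011,01001-
  m27: 01-011 ←essential
  m40: 10-000 ←essential
  m45: 101101 ←essential
  m53: 110101 ←essential
  m57: 111001 ←essential
Essential: -00000, 01-011, 01001-, 10-000, 101101, 110101, 111001

YES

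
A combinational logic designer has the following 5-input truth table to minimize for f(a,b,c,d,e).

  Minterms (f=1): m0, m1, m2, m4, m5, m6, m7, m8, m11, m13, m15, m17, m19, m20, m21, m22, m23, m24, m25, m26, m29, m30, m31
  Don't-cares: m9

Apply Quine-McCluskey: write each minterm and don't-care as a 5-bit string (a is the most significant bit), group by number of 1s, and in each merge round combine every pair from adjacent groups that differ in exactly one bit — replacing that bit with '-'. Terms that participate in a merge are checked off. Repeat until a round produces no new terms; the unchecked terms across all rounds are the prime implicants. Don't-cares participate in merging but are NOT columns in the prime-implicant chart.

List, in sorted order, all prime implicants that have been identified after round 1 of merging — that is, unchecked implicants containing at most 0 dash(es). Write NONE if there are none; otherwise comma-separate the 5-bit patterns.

NONE

[col 0] 00000*, 00001*, 00010*, 00100*, 00101*, 00110*, 00111*, 01000*, 01001*, 01011*, 01101*, 01111*, 10001*, 10011*, 10100*, 10101*, 10110*, 10111*, 11000*, 11001*, 11010*, 11101*, 11110*, 11111*
[col 1] -0001*, -0100*, -0101*, -0110*, -0111*, -1000*, -1001*, -1101*, -1111*, 0-000*, 0-001*, 0-101*, 0-111*, 00-00*, 00-01*, 00-10*, 000-0*, 0000-*, 001-0*, 001-1*, 0010-*, 0011-*, 01-01*, 01-11*, 010-1*, 0100-*, 011-1*, 1-001*, 1-101*, 1-110*, 1-111*, 10-01*, 10-11*, 100-1*, 101-0*, 101-1*, 1010-*, 1011-*, 11-01*, 11-10, 110-0, 1100-*, 111-1*, 1111-*
[col 2] --001*, --101*, --111*, -0-01*, -01-0*, -01-1*, -010-*, -011-*, -1-01*, -100-, -11-1*, 0--01*, 0-00-, 0-1-1*, 00--0, 00-0-, 001--*, 01--1, 1--01*, 1-1-1*, 1-11-, 10--1, 101--*
[col 3] ---01, --1-1, -01--
Prime implicants: ---01, --1-1, -01--, -100-, 0-00-, 00--0, 00-0-, 01--1, 1-11-, 10--1, 11-10, 110-0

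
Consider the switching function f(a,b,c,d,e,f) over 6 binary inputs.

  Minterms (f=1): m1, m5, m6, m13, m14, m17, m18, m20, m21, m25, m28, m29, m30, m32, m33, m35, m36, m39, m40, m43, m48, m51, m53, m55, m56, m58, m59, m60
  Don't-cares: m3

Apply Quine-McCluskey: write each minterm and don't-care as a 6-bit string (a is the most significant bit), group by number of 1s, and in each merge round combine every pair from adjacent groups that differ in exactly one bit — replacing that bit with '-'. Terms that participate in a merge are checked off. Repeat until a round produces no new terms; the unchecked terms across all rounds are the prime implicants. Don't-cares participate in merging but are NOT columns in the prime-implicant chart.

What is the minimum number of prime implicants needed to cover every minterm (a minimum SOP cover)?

size-2^0 implicants → 000001(✓)  000011(✓)  000101(✓)  000110(✓)  001101(✓)  001110(✓)  010001(✓)  010010  010100(✓)  010101(✓)  011001(✓)  011100(✓)  011101(✓)  011110(✓)  100000(✓)  100001(✓)  100011(✓)  100100(✓)  100111(✓)  101000(✓)  101011(✓)  110000(✓)  110011(✓)  110101(✓)  110111(✓)  111000(✓)  111010(✓)  111011(✓)  111100(✓)
size-2^1 implicants → -00001(✓)  -00011(✓)  -10101  -11100  0-0001(✓)  0-0101(✓)  0-1101(✓)  0-1110  00-101(✓)  00-110  000-01(✓)  0000-1(✓)  01-001(✓)  01-100(✓)  01-101(✓)  010-01(✓)  01010-(✓)  011-01(✓)  0111-0  01110-(✓)  1-0000(✓)  1-0011(✓)  1-0111(✓)  1-1000(✓)  1-1011(✓)  10-000(✓)  10-011(✓)  100-00  100-11(✓)  1000-1(✓)  10000-  11-000(✓)  11-011(✓)  110-11(✓)  1101-1  111-00  1110-0  11101-
size-2^2 implicants → -000-1  0--101  0-0-01  01--01  01-10-  1--000  1--011  1-0-11
Unchecked terms (primes): -000-1, -10101, -11100, 0--101, 0-0-01, 0-1110, 00-110, 01--01, 01-10-, 010010, 0111-0, 1--000, 1--011, 1-0-11, 100-00, 10000-, 1101-1, 111-00, 1110-0, 11101-
Minterm coverage:
  m1 ⊆ -000-1,0-0-01
  m5 ⊆ 0--101,0-0-01
  m6 ⊆ 00-110 [E]
  m13 ⊆ 0--101 [E]
  m14 ⊆ 0-1110,00-110
  m17 ⊆ 0-0-01,01--01
  m18 ⊆ 010010 [E]
  m20 ⊆ 01-10- [E]
  m21 ⊆ -10101,0--101,0-0-01,01--01,01-10-
  m25 ⊆ 01--01 [E]
  m28 ⊆ -11100,01-10-,0111-0
  m29 ⊆ 0--101,01--01,01-10-
  m30 ⊆ 0-1110,0111-0
  m32 ⊆ 1--000,100-00,10000-
  m33 ⊆ -000-1,10000-
  m35 ⊆ -000-1,1--011,1-0-11
  m36 ⊆ 100-00 [E]
  m39 ⊆ 1-0-11 [E]
  m40 ⊆ 1--000 [E]
  m43 ⊆ 1--011 [E]
  m48 ⊆ 1--000 [E]
  m51 ⊆ 1--011,1-0-11
  m53 ⊆ -10101,1101-1
  m55 ⊆ 1-0-11,1101-1
  m56 ⊆ 1--000,111-00,1110-0
  m58 ⊆ 1110-0,11101-
  m59 ⊆ 1--011,11101-
  m60 ⊆ -11100,111-00
E = {0--101, 00-110, 01--01, 01-10-, 010010, 1--000, 1--011, 1-0-11, 100-00}
Petrick residual → -000-1, -10101, -11100, 0-1110, 1110-0
Cover = b'c'd'f + bc'de'f + bcde'f' + a'de'f + a'cdef' + a'b'def' + a'be'f + a'bde' + a'bc'd'ef' + ad'e'f' + ad'ef + ac'ef + ab'c'e'f' + abcd'f'  |cover|=14

14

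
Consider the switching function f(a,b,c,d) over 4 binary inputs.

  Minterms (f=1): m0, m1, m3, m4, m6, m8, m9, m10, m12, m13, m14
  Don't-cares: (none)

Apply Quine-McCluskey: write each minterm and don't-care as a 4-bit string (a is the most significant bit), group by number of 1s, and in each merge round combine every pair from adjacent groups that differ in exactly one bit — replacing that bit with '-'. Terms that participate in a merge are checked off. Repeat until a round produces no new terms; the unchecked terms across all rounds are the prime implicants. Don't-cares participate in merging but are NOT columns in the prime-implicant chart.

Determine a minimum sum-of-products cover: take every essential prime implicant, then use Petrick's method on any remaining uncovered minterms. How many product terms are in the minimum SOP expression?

5

Round 0: 0000✓ 0001✓ 0011✓ 0100✓ 0110✓ 1000✓ 1001✓ 1010✓ 1100✓ 1101✓ 1110✓
Round 1: -000✓ -001✓ -100✓ -110✓ 0-00✓ 00-1 000-✓ 01-0✓ 1-00✓ 1-01✓ 1-10✓ 10-0✓ 100-✓ 11-0✓ 110-✓
Round 2: --00 -00- -1-0 1--0 1-0-
PIs = {--00, -00-, -1-0, 00-1, 1--0, 1-0-}
Coverage chart:
  m0: --00,-00-
  m1: -00-,00-1
  m3: 00-1 ←essential
  m4: --00,-1-0
  m6: -1-0 ←essential
  m8: --00,-00-,1--0,1-0-
  m9: -00-,1-0-
  m10: 1--0 ←essential
  m12: --00,-1-0,1--0,1-0-
  m13: 1-0- ←essential
  m14: -1-0,1--0
Essential: -1-0, 00-1, 1--0, 1-0-
Petrick residual → --00
Min cover (5 terms): c'd' + bd' + a'b'd + ad' + ac'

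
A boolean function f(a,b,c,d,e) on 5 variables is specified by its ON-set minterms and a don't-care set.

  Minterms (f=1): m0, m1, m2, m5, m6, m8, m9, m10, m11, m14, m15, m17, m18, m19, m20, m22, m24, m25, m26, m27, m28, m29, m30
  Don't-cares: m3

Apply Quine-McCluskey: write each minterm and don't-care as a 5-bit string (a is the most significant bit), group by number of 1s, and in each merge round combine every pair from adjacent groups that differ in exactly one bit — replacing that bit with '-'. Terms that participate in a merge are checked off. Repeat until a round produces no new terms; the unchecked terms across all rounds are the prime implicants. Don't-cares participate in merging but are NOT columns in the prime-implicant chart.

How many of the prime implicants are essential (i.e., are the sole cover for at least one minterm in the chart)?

Round 0: 00000✓ 00001✓ 00010✓ 00011✓ 00101✓ 00110✓ 01000✓ 01001✓ 01010✓ 01011✓ 01110✓ 01111✓ 10001✓ 10010✓ 10011✓ 10100✓ 10110✓ 11000✓ 11001✓ 11010✓ 11011✓ 11100✓ 11101✓ 11110✓
Round 1: -0001✓ -0010✓ -0011✓ -0110✓ -1000✓ -1001✓ -1010✓ -1011✓ -1110✓ 0-000✓ 0-001✓ 0-010✓ 0-011✓ 0-110✓ 00-01 00-10✓ 000-0✓ 000-1✓ 0000-✓ 0001-✓ 01-10✓ 01-11✓ 010-0✓ 010-1✓ 0100-✓ 0101-✓ 0111-✓ 1-001✓ 1-010✓ 1-011✓ 1-100✓ 1-110✓ 10-10✓ 100-1✓ 1001-✓ 101-0✓ 11-00✓ 11-01✓ 11-10✓ 110-0✓ 110-1✓ 1100-✓ 1101-✓ 111-0✓ 1110-✓
Round 2: --001✓ --010✓ --011✓ --110✓ -0-10✓ -00-1✓ -001-✓ -1-10✓ -10-0✓ -10-1✓ -100-✓ -101-✓ 0--10✓ 0-0-0✓ 0-0-1✓ 0-00-✓ 0-01-✓ 000--✓ 01-1- 010--✓ 1--10✓ 1-0-1✓ 1-01-✓ 1-1-0 11--0 11-0- 110--✓
Round 3: ---10 --0-1 --01- -10-- 0-0--
PIs = {---10, --0-1, --01-, -10--, 0-0--, 00-01, 01-1-, 1-1-0, 11--0, 11-0-}
Coverage chart:
  m0: 0-0-- ←essential
  m1: --0-1,0-0--,00-01
  m2: ---10,--01-,0-0--
  m5: 00-01 ←essential
  m6: ---10 ←essential
  m8: -10--,0-0--
  m9: --0-1,-10--,0-0--
  m10: ---10,--01-,-10--,0-0--,01-1-
  m11: --0-1,--01-,-10--,0-0--,01-1-
  m14: ---10,01-1-
  m15: 01-1- ←essential
  m17: --0-1 ←essential
  m18: ---10,--01-
  m19: --0-1,--01-
  m20: 1-1-0 ←essential
  m22: ---10,1-1-0
  m24: -10--,11--0,11-0-
  m25: --0-1,-10--,11-0-
  m26: ---10,--01-,-10--,11--0
  m27: --0-1,--01-,-10--
  m28: 1-1-0,11--0,11-0-
  m29: 11-0- ←essential
  m30: ---10,1-1-0,11--0
Essential: ---10, --0-1, 0-0--, 00-01, 01-1-, 1-1-0, 11-0-

7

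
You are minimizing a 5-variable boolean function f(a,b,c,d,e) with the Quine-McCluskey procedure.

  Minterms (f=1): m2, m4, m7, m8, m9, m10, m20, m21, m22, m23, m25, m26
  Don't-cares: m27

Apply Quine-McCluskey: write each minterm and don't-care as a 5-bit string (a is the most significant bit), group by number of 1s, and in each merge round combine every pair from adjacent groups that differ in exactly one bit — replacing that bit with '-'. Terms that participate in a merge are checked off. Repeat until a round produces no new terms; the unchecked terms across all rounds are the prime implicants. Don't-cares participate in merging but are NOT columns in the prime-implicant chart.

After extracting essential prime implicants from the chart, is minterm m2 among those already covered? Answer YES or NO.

Round 0: 00010✓ 00100✓ 00111✓ 01000✓ 01001✓ 01010✓ 10100✓ 10101✓ 10110✓ 10111✓ 11001✓ 11010✓ 11011✓
Round 1: -0100 -0111 -1001 -1010 0-010 010-0 0100- 101-0✓ 101-1✓ 1010-✓ 1011-✓ 110-1 1101-
Round 2: 101--
PIs = {-0100, -0111, -1001, -1010, 0-010, 010-0, 0100-, 101--, 110-1, 1101-}
Coverage chart:
  m2: 0-010 ←essential
  m4: -0100 ←essential
  m7: -0111 ←essential
  m8: 010-0,0100-
  m9: -1001,0100-
  m10: -1010,0-010,010-0
  m20: -0100,101--
  m21: 101-- ←essential
  m22: 101-- ←essential
  m23: -0111,101--
  m25: -1001,110-1
  m26: -1010,1101-
Essential: -0100, -0111, 0-010, 101--

YES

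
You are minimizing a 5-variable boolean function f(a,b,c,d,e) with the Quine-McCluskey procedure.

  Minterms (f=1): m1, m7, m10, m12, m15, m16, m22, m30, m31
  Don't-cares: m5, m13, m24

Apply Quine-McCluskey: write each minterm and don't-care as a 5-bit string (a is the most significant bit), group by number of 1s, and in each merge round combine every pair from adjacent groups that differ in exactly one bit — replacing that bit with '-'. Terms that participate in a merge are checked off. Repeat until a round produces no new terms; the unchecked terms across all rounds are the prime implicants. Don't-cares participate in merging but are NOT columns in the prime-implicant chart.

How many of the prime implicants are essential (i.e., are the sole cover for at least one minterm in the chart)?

6

Round 0: 00001✓ 00101✓ 00111✓ 01010 01100✓ 01101✓ 01111✓ 10000✓ 10110✓ 11000✓ 11110✓ 11111✓
Round 1: -1111 0-101✓ 0-111✓ 00-01 001-1✓ 011-1✓ 0110- 1-000 1-110 1111-
Round 2: 0-1-1
PIs = {-1111, 0-1-1, 00-01, 01010, 0110-, 1-000, 1-110, 1111-}
Coverage chart:
  m1: 00-01 ←essential
  m7: 0-1-1 ←essential
  m10: 01010 ←essential
  m12: 0110- ←essential
  m15: -1111,0-1-1
  m16: 1-000 ←essential
  m22: 1-110 ←essential
  m30: 1-110,1111-
  m31: -1111,1111-
Essential: 0-1-1, 00-01, 01010, 0110-, 1-000, 1-110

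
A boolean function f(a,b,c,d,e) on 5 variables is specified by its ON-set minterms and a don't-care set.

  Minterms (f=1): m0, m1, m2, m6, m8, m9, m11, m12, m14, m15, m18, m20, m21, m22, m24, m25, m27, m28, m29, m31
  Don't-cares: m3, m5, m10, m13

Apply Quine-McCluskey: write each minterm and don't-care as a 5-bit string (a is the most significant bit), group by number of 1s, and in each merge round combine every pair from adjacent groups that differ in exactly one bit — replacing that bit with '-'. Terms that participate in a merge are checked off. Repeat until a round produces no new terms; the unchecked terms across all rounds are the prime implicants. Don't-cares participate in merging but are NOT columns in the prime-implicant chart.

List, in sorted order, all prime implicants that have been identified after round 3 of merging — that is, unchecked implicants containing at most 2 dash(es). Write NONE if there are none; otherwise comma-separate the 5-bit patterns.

[col 0] 00000*, 00001*, 00010*, 00011*, 00101*, 00110*, 01000*, 01001*, 01010*, 01011*, 01100*, 01101*, 01110*, 01111*, 10010*, 10100*, 10101*, 10110*, 11000*, 11001*, 11011*, 11100*, 11101*, 11111*
[col 1] -0010*, -0101*, -0110*, -1000*, -1001*, -1011*, -1100*, -1101*, -1111*, 0-000*, 0-001*, 0-010*, 0-011*, 0-101*, 0-110*, 00-01*, 00-10*, 000-0*, 000-1*, 0000-*, 0001-*, 01-00*, 01-01*, 01-10*, 01-11*, 010-0*, 010-1*, 0100-*, 0101-*, 011-0*, 011-1*, 0110-*, 0111-*, 1-100*, 1-101*, 10-10*, 101-0, 1010-*, 11-00*, 11-01*, 11-11*, 110-1*, 1100-*, 111-1*, 1110-*
[col 2] --101, -0-10, -1-00*, -1-01*, -1-11*, -10-1*, -100-*, -11-1*, -110-*, 0--01, 0--10, 0-0-0*, 0-0-1*, 0-00-*, 0-01-*, 000--*, 01--0*, 01--1*, 01-0-*, 01-1-*, 010--*, 011--*, 1-10-, 11--1*, 11-0-*
[col 3] -1--1, -1-0-, 0-0--, 01---
Prime implicants: --101, -0-10, -1--1, -1-0-, 0--01, 0--10, 0-0--, 01---, 1-10-, 101-0

--101, -0-10, 0--01, 0--10, 1-10-, 101-0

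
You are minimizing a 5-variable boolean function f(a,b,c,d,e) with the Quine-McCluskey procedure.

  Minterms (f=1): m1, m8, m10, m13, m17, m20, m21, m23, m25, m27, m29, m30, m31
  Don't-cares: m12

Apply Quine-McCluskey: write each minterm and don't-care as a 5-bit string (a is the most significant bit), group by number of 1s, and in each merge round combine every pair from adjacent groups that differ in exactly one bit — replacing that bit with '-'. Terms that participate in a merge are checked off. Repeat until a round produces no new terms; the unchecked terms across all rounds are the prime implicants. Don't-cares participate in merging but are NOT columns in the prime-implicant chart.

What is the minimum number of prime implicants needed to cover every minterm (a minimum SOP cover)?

7

Round 0: 00001✓ 01000✓ 01010✓ 01100✓ 01101✓ 10001✓ 10100✓ 10101✓ 10111✓ 11001✓ 11011✓ 11101✓ 11110✓ 11111✓
Round 1: -0001 -1101 01-00 010-0 0110- 1-001✓ 1-101✓ 1-111✓ 10-01✓ 101-1✓ 1010- 11-01✓ 11-11✓ 110-1✓ 111-1✓ 1111-
Round 2: 1--01 1-1-1 11--1
PIs = {-0001, -1101, 01-00, 010-0, 0110-, 1--01, 1-1-1, 1010-, 11--1, 1111-}
Coverage chart:
  m1: -0001 ←essential
  m8: 01-00,010-0
  m10: 010-0 ←essential
  m13: -1101,0110-
  m17: -0001,1--01
  m20: 1010- ←essential
  m21: 1--01,1-1-1,1010-
  m23: 1-1-1 ←essential
  m25: 1--01,11--1
  m27: 11--1 ←essential
  m29: -1101,1--01,1-1-1,11--1
  m30: 1111- ←essential
  m31: 1-1-1,11--1,1111-
Essential: -0001, 010-0, 1-1-1, 1010-, 11--1, 1111-
Petrick residual → -1101
Min cover (7 terms): b'c'd'e + bcd'e + a'bc'e' + ace + ab'cd' + abe + abcd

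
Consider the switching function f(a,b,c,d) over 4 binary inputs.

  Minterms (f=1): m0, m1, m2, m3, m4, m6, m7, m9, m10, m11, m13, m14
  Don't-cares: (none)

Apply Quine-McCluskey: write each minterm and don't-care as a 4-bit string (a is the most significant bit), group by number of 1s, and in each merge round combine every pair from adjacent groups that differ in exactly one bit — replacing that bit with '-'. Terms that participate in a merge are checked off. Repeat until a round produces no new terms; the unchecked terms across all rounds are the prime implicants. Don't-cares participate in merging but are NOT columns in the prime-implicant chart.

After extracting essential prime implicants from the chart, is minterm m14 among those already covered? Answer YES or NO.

size-2^0 implicants → 0000(✓)  0001(✓)  0010(✓)  0011(✓)  0100(✓)  0110(✓)  0111(✓)  1001(✓)  1010(✓)  1011(✓)  1101(✓)  1110(✓)
size-2^1 implicants → -001(✓)  -010(✓)  -011(✓)  -110(✓)  0-00(✓)  0-10(✓)  0-11(✓)  00-0(✓)  00-1(✓)  000-(✓)  001-(✓)  01-0(✓)  011-(✓)  1-01  1-10(✓)  10-1(✓)  101-(✓)
size-2^2 implicants → --10  -0-1  -01-  0--0  0-1-  00--
Unchecked terms (primes): --10, -0-1, -01-, 0--0, 0-1-, 00--, 1-01
Minterm coverage:
  m0 ⊆ 0--0,00--
  m1 ⊆ -0-1,00--
  m2 ⊆ --10,-01-,0--0,0-1-,00--
  m3 ⊆ -0-1,-01-,0-1-,00--
  m4 ⊆ 0--0 [E]
  m6 ⊆ --10,0--0,0-1-
  m7 ⊆ 0-1- [E]
  m9 ⊆ -0-1,1-01
  m10 ⊆ --10,-01-
  m11 ⊆ -0-1,-01-
  m13 ⊆ 1-01 [E]
  m14 ⊆ --10 [E]
E = {--10, 0--0, 0-1-, 1-01}

YES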